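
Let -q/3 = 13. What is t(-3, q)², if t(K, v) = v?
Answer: 1521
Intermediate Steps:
q = -39 (q = -3*13 = -39)
t(-3, q)² = (-39)² = 1521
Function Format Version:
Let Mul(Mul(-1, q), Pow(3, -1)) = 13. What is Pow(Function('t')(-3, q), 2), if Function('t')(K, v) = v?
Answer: 1521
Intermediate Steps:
q = -39 (q = Mul(-3, 13) = -39)
Pow(Function('t')(-3, q), 2) = Pow(-39, 2) = 1521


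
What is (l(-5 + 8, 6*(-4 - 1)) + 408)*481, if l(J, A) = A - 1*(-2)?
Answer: 182780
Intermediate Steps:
l(J, A) = 2 + A (l(J, A) = A + 2 = 2 + A)
(l(-5 + 8, 6*(-4 - 1)) + 408)*481 = ((2 + 6*(-4 - 1)) + 408)*481 = ((2 + 6*(-5)) + 408)*481 = ((2 - 30) + 408)*481 = (-28 + 408)*481 = 380*481 = 182780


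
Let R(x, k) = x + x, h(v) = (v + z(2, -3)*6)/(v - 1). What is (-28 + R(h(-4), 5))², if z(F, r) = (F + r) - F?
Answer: 9216/25 ≈ 368.64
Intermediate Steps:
z(F, r) = r
h(v) = (-18 + v)/(-1 + v) (h(v) = (v - 3*6)/(v - 1) = (v - 18)/(-1 + v) = (-18 + v)/(-1 + v))
R(x, k) = 2*x
(-28 + R(h(-4), 5))² = (-28 + 2*((-18 - 4)/(-1 - 4)))² = (-28 + 2*(-22/(-5)))² = (-28 + 2*(-⅕*(-22)))² = (-28 + 2*(22/5))² = (-28 + 44/5)² = (-96/5)² = 9216/25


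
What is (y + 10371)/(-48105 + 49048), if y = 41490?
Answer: 51861/943 ≈ 54.996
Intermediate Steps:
(y + 10371)/(-48105 + 49048) = (41490 + 10371)/(-48105 + 49048) = 51861/943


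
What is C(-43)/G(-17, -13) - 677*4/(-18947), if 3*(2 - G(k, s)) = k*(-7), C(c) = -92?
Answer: 5535376/2141011 ≈ 2.5854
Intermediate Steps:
G(k, s) = 2 + 7*k/3 (G(k, s) = 2 - k*(-7)/3 = 2 - (-7)*k/3 = 2 + 7*k/3)
C(-43)/G(-17, -13) - 677*4/(-18947) = -92/(2 + (7/3)*(-17)) - 677*4/(-18947) = -92/(2 - 119/3) - 2708*(-1/18947) = -92/(-113/3) + 2708/18947 = -92*(-3/113) + 2708/18947 = 276/113 + 2708/18947 = 5535376/2141011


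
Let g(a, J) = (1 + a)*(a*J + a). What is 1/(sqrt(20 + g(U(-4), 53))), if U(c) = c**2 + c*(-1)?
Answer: sqrt(227)/2270 ≈ 0.0066372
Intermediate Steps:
U(c) = c**2 - c
g(a, J) = (1 + a)*(a + J*a) (g(a, J) = (1 + a)*(J*a + a) = (1 + a)*(a + J*a))
1/(sqrt(20 + g(U(-4), 53))) = 1/(sqrt(20 + (-4*(-1 - 4))*(1 + 53 - 4*(-1 - 4) + 53*(-4*(-1 - 4))))) = 1/(sqrt(20 + (-4*(-5))*(1 + 53 - 4*(-5) + 53*(-4*(-5))))) = 1/(sqrt(20 + 20*(1 + 53 + 20 + 53*20))) = 1/(sqrt(20 + 20*(1 + 53 + 20 + 1060))) = 1/(sqrt(20 + 20*1134)) = 1/(sqrt(20 + 22680)) = 1/(sqrt(22700)) = 1/(10*sqrt(227)) = sqrt(227)/2270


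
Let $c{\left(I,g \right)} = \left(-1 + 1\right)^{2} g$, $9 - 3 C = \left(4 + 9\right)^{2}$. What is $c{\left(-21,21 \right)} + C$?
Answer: $- \frac{160}{3} \approx -53.333$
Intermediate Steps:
$C = - \frac{160}{3}$ ($C = 3 - \frac{\left(4 + 9\right)^{2}}{3} = 3 - \frac{13^{2}}{3} = 3 - \frac{169}{3} = - \frac{160}{3} \approx -53.333$)
$c{\left(I,g \right)} = 0$ ($c{\left(I,g \right)} = 0^{2} g = 0 g = 0$)
$c{\left(-21,21 \right)} + C = 0 - \frac{160}{3} = - \frac{160}{3}$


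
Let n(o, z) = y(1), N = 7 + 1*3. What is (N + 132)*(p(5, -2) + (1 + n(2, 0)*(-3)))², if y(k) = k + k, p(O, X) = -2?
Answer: 6958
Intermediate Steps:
N = 10 (N = 7 + 3 = 10)
y(k) = 2*k
n(o, z) = 2 (n(o, z) = 2*1 = 2)
(N + 132)*(p(5, -2) + (1 + n(2, 0)*(-3)))² = (10 + 132)*(-2 + (1 + 2*(-3)))² = 142*(-2 + (1 - 6))² = 142*(-2 - 5)² = 142*(-7)² = 142*49 = 6958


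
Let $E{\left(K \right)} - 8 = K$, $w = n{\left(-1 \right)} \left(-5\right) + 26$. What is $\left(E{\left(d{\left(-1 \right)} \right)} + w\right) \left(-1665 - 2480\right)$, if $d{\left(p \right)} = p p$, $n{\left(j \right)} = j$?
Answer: $-165800$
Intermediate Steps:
$d{\left(p \right)} = p^{2}$
$w = 31$ ($w = \left(-1\right) \left(-5\right) + 26 = 5 + 26 = 31$)
$E{\left(K \right)} = 8 + K$
$\left(E{\left(d{\left(-1 \right)} \right)} + w\right) \left(-1665 - 2480\right) = \left(\left(8 + \left(-1\right)^{2}\right) + 31\right) \left(-1665 - 2480\right) = \left(\left(8 + 1\right) + 31\right) \left(-1665 - 2480\right) = \left(9 + 31\right) \left(-4145\right) = 40 \left(-4145\right) = -165800$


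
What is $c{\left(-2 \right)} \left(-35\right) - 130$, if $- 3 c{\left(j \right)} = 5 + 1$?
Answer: $-60$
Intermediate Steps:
$c{\left(j \right)} = -2$ ($c{\left(j \right)} = - \frac{5 + 1}{3} = \left(- \frac{1}{3}\right) 6 = -2$)
$c{\left(-2 \right)} \left(-35\right) - 130 = \left(-2\right) \left(-35\right) - 130 = 70 - 130 = -60$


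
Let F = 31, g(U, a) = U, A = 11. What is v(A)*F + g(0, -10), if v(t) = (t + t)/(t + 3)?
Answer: 341/7 ≈ 48.714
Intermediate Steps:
v(t) = 2*t/(3 + t) (v(t) = (2*t)/(3 + t) = 2*t/(3 + t))
v(A)*F + g(0, -10) = (2*11/(3 + 11))*31 + 0 = (2*11/14)*31 + 0 = (2*11*(1/14))*31 + 0 = (11/7)*31 + 0 = 341/7 + 0 = 341/7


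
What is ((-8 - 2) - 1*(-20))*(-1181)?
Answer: -11810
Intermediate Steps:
((-8 - 2) - 1*(-20))*(-1181) = (-10 + 20)*(-1181) = 10*(-1181) = -11810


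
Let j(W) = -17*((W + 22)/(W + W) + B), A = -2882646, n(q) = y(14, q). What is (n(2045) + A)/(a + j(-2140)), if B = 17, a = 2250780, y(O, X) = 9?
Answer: -6168843180/4816032737 ≈ -1.2809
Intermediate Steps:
n(q) = 9
j(W) = -289 - 17*(22 + W)/(2*W) (j(W) = -17*((W + 22)/(W + W) + 17) = -17*((22 + W)/((2*W)) + 17) = -17*((22 + W)*(1/(2*W)) + 17) = -17*((22 + W)/(2*W) + 17) = -17*(17 + (22 + W)/(2*W)) = -289 - 17*(22 + W)/(2*W))
(n(2045) + A)/(a + j(-2140)) = (9 - 2882646)/(2250780 + (-595/2 - 187/(-2140))) = -2882637/(2250780 + (-595/2 - 187*(-1/2140))) = -2882637/(2250780 + (-595/2 + 187/2140)) = -2882637/(2250780 - 636463/2140) = -2882637/4816032737/2140 = -2882637*2140/4816032737 = -6168843180/4816032737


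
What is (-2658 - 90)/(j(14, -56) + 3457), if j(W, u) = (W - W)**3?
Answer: -2748/3457 ≈ -0.79491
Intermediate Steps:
j(W, u) = 0 (j(W, u) = 0**3 = 0)
(-2658 - 90)/(j(14, -56) + 3457) = (-2658 - 90)/(0 + 3457) = -2748/3457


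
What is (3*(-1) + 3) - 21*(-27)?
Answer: 567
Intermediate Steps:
(3*(-1) + 3) - 21*(-27) = (-3 + 3) + 567 = 0 + 567 = 567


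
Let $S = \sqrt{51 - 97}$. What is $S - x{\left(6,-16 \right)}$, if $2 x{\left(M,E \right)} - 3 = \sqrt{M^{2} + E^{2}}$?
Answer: $- \frac{3}{2} - \sqrt{73} + i \sqrt{46} \approx -10.044 + 6.7823 i$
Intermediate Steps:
$S = i \sqrt{46}$ ($S = \sqrt{-46} = i \sqrt{46} \approx 6.7823 i$)
$x{\left(M,E \right)} = \frac{3}{2} + \frac{\sqrt{E^{2} + M^{2}}}{2}$ ($x{\left(M,E \right)} = \frac{3}{2} + \frac{\sqrt{M^{2} + E^{2}}}{2} = \frac{3}{2} + \frac{\sqrt{E^{2} + M^{2}}}{2}$)
$S - x{\left(6,-16 \right)} = i \sqrt{46} - \left(\frac{3}{2} + \frac{\sqrt{\left(-16\right)^{2} + 6^{2}}}{2}\right) = i \sqrt{46} - \left(\frac{3}{2} + \frac{\sqrt{256 + 36}}{2}\right) = i \sqrt{46} - \left(\frac{3}{2} + \frac{\sqrt{292}}{2}\right) = i \sqrt{46} - \left(\frac{3}{2} + \frac{2 \sqrt{73}}{2}\right) = i \sqrt{46} - \left(\frac{3}{2} + \sqrt{73}\right) = - \frac{3}{2} - \sqrt{73} + i \sqrt{46}$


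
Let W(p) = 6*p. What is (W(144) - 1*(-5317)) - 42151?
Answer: -35970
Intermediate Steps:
(W(144) - 1*(-5317)) - 42151 = (6*144 - 1*(-5317)) - 42151 = (864 + 5317) - 42151 = 6181 - 42151 = -35970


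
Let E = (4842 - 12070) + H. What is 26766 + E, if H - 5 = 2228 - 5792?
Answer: 15979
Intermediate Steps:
H = -3559 (H = 5 + (2228 - 5792) = 5 - 3564 = -3559)
E = -10787 (E = (4842 - 12070) - 3559 = -7228 - 3559 = -10787)
26766 + E = 26766 - 10787 = 15979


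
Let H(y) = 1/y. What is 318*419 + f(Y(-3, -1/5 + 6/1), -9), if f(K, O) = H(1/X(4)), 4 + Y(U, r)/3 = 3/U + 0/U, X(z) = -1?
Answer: 133241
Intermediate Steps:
H(y) = 1/y
Y(U, r) = -12 + 9/U (Y(U, r) = -12 + 3*(3/U + 0/U) = -12 + 3*(3/U + 0) = -12 + 3*(3/U) = -12 + 9/U)
f(K, O) = -1 (f(K, O) = 1/(1/(-1)) = 1/(-1) = -1)
318*419 + f(Y(-3, -1/5 + 6/1), -9) = 318*419 - 1 = 133242 - 1 = 133241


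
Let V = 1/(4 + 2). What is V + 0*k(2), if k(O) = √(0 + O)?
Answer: ⅙ ≈ 0.16667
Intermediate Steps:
V = ⅙ (V = 1/6 = ⅙ ≈ 0.16667)
k(O) = √O
V + 0*k(2) = ⅙ + 0*√2 = ⅙ + 0 = ⅙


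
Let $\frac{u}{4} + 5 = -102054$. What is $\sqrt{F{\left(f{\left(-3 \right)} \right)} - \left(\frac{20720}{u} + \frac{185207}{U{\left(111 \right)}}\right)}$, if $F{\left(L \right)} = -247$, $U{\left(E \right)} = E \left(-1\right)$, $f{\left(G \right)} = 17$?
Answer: $\frac{\sqrt{182440216226579910}}{11328549} \approx 37.704$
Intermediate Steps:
$u = -408236$ ($u = -20 + 4 \left(-102054\right) = -20 - 408216 = -408236$)
$U{\left(E \right)} = - E$
$\sqrt{F{\left(f{\left(-3 \right)} \right)} - \left(\frac{20720}{u} + \frac{185207}{U{\left(111 \right)}}\right)} = \sqrt{-247 - \left(- \frac{185207}{111} - \frac{5180}{102059}\right)} = \sqrt{-247 - \left(- \frac{5180}{102059} + \frac{185207}{-111}\right)} = \sqrt{-247 + \left(\frac{5180}{102059} - - \frac{185207}{111}\right)} = \sqrt{-247 + \left(\frac{5180}{102059} + \frac{185207}{111}\right)} = \sqrt{-247 + \frac{18902616193}{11328549}} = \sqrt{\frac{16104464590}{11328549}} = \frac{\sqrt{182440216226579910}}{11328549}$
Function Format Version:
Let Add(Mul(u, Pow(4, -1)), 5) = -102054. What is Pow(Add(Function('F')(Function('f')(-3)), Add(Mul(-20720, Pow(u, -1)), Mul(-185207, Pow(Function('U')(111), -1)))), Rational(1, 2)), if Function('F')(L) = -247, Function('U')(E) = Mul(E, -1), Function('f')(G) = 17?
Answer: Mul(Rational(1, 11328549), Pow(182440216226579910, Rational(1, 2))) ≈ 37.704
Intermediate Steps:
u = -408236 (u = Add(-20, Mul(4, -102054)) = Add(-20, -408216) = -408236)
Function('U')(E) = Mul(-1, E)
Pow(Add(Function('F')(Function('f')(-3)), Add(Mul(-20720, Pow(u, -1)), Mul(-185207, Pow(Function('U')(111), -1)))), Rational(1, 2)) = Pow(Add(-247, Add(Mul(-20720, Pow(-408236, -1)), Mul(-185207, Pow(Mul(-1, 111), -1)))), Rational(1, 2)) = Pow(Add(-247, Add(Mul(-20720, Rational(-1, 408236)), Mul(-185207, Pow(-111, -1)))), Rational(1, 2)) = Pow(Add(-247, Add(Rational(5180, 102059), Mul(-185207, Rational(-1, 111)))), Rational(1, 2)) = Pow(Add(-247, Add(Rational(5180, 102059), Rational(185207, 111))), Rational(1, 2)) = Pow(Add(-247, Rational(18902616193, 11328549)), Rational(1, 2)) = Pow(Rational(16104464590, 11328549), Rational(1, 2)) = Mul(Rational(1, 11328549), Pow(182440216226579910, Rational(1, 2)))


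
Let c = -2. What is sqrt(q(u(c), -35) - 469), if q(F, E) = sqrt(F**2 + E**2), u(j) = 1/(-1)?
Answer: sqrt(-469 + sqrt(1226)) ≈ 20.832*I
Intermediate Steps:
u(j) = -1
q(F, E) = sqrt(E**2 + F**2)
sqrt(q(u(c), -35) - 469) = sqrt(sqrt((-35)**2 + (-1)**2) - 469) = sqrt(sqrt(1225 + 1) - 469) = sqrt(sqrt(1226) - 469) = sqrt(-469 + sqrt(1226))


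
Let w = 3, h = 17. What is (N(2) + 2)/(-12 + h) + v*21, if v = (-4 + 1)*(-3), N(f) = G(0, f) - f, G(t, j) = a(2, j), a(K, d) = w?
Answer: 948/5 ≈ 189.60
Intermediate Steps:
a(K, d) = 3
G(t, j) = 3
N(f) = 3 - f
v = 9 (v = -3*(-3) = 9)
(N(2) + 2)/(-12 + h) + v*21 = ((3 - 1*2) + 2)/(-12 + 17) + 9*21 = ((3 - 2) + 2)/5 + 189 = (1 + 2)*(⅕) + 189 = 3*(⅕) + 189 = ⅗ + 189 = 948/5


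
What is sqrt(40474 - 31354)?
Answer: 4*sqrt(570) ≈ 95.499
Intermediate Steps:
sqrt(40474 - 31354) = sqrt(9120) = 4*sqrt(570)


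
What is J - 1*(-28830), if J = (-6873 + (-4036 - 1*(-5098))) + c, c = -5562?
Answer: 17457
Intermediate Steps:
J = -11373 (J = (-6873 + (-4036 - 1*(-5098))) - 5562 = (-6873 + (-4036 + 5098)) - 5562 = (-6873 + 1062) - 5562 = -5811 - 5562 = -11373)
J - 1*(-28830) = -11373 - 1*(-28830) = -11373 + 28830 = 17457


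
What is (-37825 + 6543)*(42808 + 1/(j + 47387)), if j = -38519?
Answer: -5937657457145/4434 ≈ -1.3391e+9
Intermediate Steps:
(-37825 + 6543)*(42808 + 1/(j + 47387)) = (-37825 + 6543)*(42808 + 1/(-38519 + 47387)) = -31282*(42808 + 1/8868) = -31282*379621345/8868 = -5937657457145/4434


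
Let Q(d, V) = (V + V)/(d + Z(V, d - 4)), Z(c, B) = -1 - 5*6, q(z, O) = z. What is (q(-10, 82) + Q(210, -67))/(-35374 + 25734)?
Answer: 481/431390 ≈ 0.0011150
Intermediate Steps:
Z(c, B) = -31 (Z(c, B) = -1 - 30 = -31)
Q(d, V) = 2*V/(-31 + d) (Q(d, V) = (V + V)/(d - 31) = (2*V)/(-31 + d) = 2*V/(-31 + d))
(q(-10, 82) + Q(210, -67))/(-35374 + 25734) = (-10 + 2*(-67)/(-31 + 210))/(-35374 + 25734) = (-10 + 2*(-67)/179)/(-9640) = (-10 + 2*(-67)*(1/179))*(-1/9640) = (-10 - 134/179)*(-1/9640) = -1924/179*(-1/9640) = 481/431390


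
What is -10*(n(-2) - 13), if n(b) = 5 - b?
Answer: 60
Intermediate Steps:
-10*(n(-2) - 13) = -10*((5 - 1*(-2)) - 13) = -10*((5 + 2) - 13) = -10*(7 - 13) = -10*(-6) = 60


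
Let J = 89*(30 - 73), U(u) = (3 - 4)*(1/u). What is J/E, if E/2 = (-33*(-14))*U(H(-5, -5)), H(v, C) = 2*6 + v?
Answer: 3827/132 ≈ 28.992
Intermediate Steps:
H(v, C) = 12 + v
U(u) = -1/u
J = -3827 (J = 89*(-43) = -3827)
E = -132 (E = 2*((-33*(-14))*(-1/(12 - 5))) = 2*(462*(-1/7)) = 2*(462*(-1*⅐)) = 2*(462*(-⅐)) = 2*(-66) = -132)
J/E = -3827/(-132) = -3827*(-1/132) = 3827/132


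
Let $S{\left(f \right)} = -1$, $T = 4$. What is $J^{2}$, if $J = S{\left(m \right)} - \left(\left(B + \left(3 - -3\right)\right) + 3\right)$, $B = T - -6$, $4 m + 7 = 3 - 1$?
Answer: $400$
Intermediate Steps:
$m = - \frac{5}{4}$ ($m = - \frac{7}{4} + \frac{3 - 1}{4} = - \frac{7}{4} + \frac{1}{4} \cdot 2 = - \frac{7}{4} + \frac{1}{2} = - \frac{5}{4} \approx -1.25$)
$B = 10$ ($B = 4 - -6 = 4 + 6 = 10$)
$J = -20$ ($J = -1 - \left(\left(10 + \left(3 - -3\right)\right) + 3\right) = -1 - \left(\left(10 + \left(3 + 3\right)\right) + 3\right) = -1 - \left(\left(10 + 6\right) + 3\right) = -1 - \left(16 + 3\right) = -1 - 19 = -20$)
$J^{2} = \left(-20\right)^{2} = 400$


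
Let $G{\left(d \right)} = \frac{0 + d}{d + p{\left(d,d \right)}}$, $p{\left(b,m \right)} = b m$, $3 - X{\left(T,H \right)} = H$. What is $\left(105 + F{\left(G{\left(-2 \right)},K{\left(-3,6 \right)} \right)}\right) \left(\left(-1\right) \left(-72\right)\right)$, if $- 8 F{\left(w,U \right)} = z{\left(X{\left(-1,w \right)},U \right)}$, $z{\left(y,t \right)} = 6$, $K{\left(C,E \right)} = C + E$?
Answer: $7506$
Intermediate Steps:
$X{\left(T,H \right)} = 3 - H$
$G{\left(d \right)} = \frac{d}{d + d^{2}}$ ($G{\left(d \right)} = \frac{0 + d}{d + d d} = \frac{d}{d + d^{2}}$)
$F{\left(w,U \right)} = - \frac{3}{4}$ ($F{\left(w,U \right)} = \left(- \frac{1}{8}\right) 6 = - \frac{3}{4}$)
$\left(105 + F{\left(G{\left(-2 \right)},K{\left(-3,6 \right)} \right)}\right) \left(\left(-1\right) \left(-72\right)\right) = \left(105 - \frac{3}{4}\right) \left(\left(-1\right) \left(-72\right)\right) = \frac{417}{4} \cdot 72 = 7506$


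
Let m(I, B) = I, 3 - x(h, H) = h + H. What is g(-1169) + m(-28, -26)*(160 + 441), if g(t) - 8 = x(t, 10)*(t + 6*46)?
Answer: -1054486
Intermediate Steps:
x(h, H) = 3 - H - h (x(h, H) = 3 - (h + H) = 3 - (H + h) = 3 + (-H - h) = 3 - H - h)
g(t) = 8 + (-7 - t)*(276 + t) (g(t) = 8 + (3 - 1*10 - t)*(t + 6*46) = 8 + (3 - 10 - t)*(t + 276) = 8 + (-7 - t)*(276 + t))
g(-1169) + m(-28, -26)*(160 + 441) = (-1924 - 1*(-1169)² - 283*(-1169)) - 28*(160 + 441) = (-1924 - 1*1366561 + 330827) - 28*601 = (-1924 - 1366561 + 330827) - 16828 = -1037658 - 16828 = -1054486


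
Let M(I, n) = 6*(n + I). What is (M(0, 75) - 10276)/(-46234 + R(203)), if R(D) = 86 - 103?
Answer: 9826/46251 ≈ 0.21245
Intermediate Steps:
R(D) = -17
M(I, n) = 6*I + 6*n (M(I, n) = 6*(I + n) = 6*I + 6*n)
(M(0, 75) - 10276)/(-46234 + R(203)) = ((6*0 + 6*75) - 10276)/(-46234 - 17) = ((0 + 450) - 10276)/(-46251) = (450 - 10276)*(-1/46251) = -9826*(-1/46251) = 9826/46251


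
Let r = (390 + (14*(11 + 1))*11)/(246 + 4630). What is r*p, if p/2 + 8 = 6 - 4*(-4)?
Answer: 15666/1219 ≈ 12.852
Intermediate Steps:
p = 28 (p = -16 + 2*(6 - 4*(-4)) = -16 + 2*(6 + 16) = -16 + 2*22 = -16 + 44 = 28)
r = 1119/2438 (r = (390 + (14*12)*11)/4876 = (390 + 168*11)*(1/4876) = (390 + 1848)*(1/4876) = 2238*(1/4876) = 1119/2438 ≈ 0.45898)
r*p = (1119/2438)*28 = 15666/1219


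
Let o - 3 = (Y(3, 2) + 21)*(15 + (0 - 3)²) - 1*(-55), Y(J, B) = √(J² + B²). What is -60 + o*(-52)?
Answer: -29284 - 1248*√13 ≈ -33784.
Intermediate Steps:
Y(J, B) = √(B² + J²)
o = 562 + 24*√13 (o = 3 + ((√(2² + 3²) + 21)*(15 + (0 - 3)²) - 1*(-55)) = 3 + ((√(4 + 9) + 21)*(15 + (-3)²) + 55) = 3 + ((√13 + 21)*(15 + 9) + 55) = 3 + ((21 + √13)*24 + 55) = 3 + ((504 + 24*√13) + 55) = 3 + (559 + 24*√13) = 562 + 24*√13 ≈ 648.53)
-60 + o*(-52) = -60 + (562 + 24*√13)*(-52) = -60 + (-29224 - 1248*√13) = -29284 - 1248*√13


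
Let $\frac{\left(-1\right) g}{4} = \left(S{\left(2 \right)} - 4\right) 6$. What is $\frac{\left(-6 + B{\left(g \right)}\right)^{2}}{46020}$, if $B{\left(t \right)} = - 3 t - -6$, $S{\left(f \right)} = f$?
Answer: $\frac{1728}{3835} \approx 0.45059$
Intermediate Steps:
$g = 48$ ($g = - 4 \left(2 - 4\right) 6 = - 4 \left(\left(-2\right) 6\right) = \left(-4\right) \left(-12\right) = 48$)
$B{\left(t \right)} = 6 - 3 t$ ($B{\left(t \right)} = - 3 t + 6 = 6 - 3 t$)
$\frac{\left(-6 + B{\left(g \right)}\right)^{2}}{46020} = \frac{\left(-6 + \left(6 - 144\right)\right)^{2}}{46020} = \left(-6 + \left(6 - 144\right)\right)^{2} \cdot \frac{1}{46020} = \left(-6 - 138\right)^{2} \cdot \frac{1}{46020} = \left(-144\right)^{2} \cdot \frac{1}{46020} = 20736 \cdot \frac{1}{46020} = \frac{1728}{3835}$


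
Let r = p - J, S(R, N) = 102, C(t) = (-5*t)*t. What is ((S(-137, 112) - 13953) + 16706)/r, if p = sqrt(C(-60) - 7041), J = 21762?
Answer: -4142034/31573979 - 571*I*sqrt(25041)/94721937 ≈ -0.13119 - 0.00095392*I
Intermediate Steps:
C(t) = -5*t**2
p = I*sqrt(25041) (p = sqrt(-5*(-60)**2 - 7041) = sqrt(-5*3600 - 7041) = sqrt(-18000 - 7041) = sqrt(-25041) = I*sqrt(25041) ≈ 158.24*I)
r = -21762 + I*sqrt(25041) (r = I*sqrt(25041) - 1*21762 = I*sqrt(25041) - 21762 = -21762 + I*sqrt(25041) ≈ -21762.0 + 158.24*I)
((S(-137, 112) - 13953) + 16706)/r = ((102 - 13953) + 16706)/(-21762 + I*sqrt(25041)) = (-13851 + 16706)/(-21762 + I*sqrt(25041)) = 2855/(-21762 + I*sqrt(25041))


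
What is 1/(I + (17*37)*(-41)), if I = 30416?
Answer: 1/4627 ≈ 0.00021612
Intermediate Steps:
1/(I + (17*37)*(-41)) = 1/(30416 + (17*37)*(-41)) = 1/(30416 + 629*(-41)) = 1/(30416 - 25789) = 1/4627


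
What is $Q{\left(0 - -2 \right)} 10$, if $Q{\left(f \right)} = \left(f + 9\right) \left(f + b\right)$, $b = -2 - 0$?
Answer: $0$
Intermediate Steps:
$b = -2$ ($b = -2 + 0 = -2$)
$Q{\left(f \right)} = \left(-2 + f\right) \left(9 + f\right)$ ($Q{\left(f \right)} = \left(f + 9\right) \left(f - 2\right) = \left(9 + f\right) \left(-2 + f\right) = \left(-2 + f\right) \left(9 + f\right)$)
$Q{\left(0 - -2 \right)} 10 = \left(-18 + \left(0 - -2\right)^{2} + 7 \left(0 - -2\right)\right) 10 = \left(-18 + \left(0 + 2\right)^{2} + 7 \left(0 + 2\right)\right) 10 = \left(-18 + 2^{2} + 7 \cdot 2\right) 10 = \left(-18 + 4 + 14\right) 10 = 0 \cdot 10 = 0$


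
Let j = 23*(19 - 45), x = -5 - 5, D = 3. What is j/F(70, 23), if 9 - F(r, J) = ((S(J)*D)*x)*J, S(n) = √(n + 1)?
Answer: 598/1269591 - 275080*√6/3808773 ≈ -0.17644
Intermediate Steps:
x = -10
S(n) = √(1 + n)
F(r, J) = 9 + 30*J*√(1 + J) (F(r, J) = 9 - (√(1 + J)*3)*(-10)*J = 9 - (3*√(1 + J))*(-10)*J = 9 - (-30*√(1 + J))*J = 9 - (-30)*J*√(1 + J) = 9 + 30*J*√(1 + J))
j = -598 (j = 23*(-26) = -598)
j/F(70, 23) = -598/(9 + 30*23*√(1 + 23)) = -598/(9 + 30*23*√24) = -598/(9 + 30*23*(2*√6)) = -598/(9 + 1380*√6)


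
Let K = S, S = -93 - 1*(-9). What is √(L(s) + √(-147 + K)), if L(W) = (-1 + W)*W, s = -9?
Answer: √(90 + I*√231) ≈ 9.5204 + 0.79822*I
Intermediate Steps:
S = -84 (S = -93 + 9 = -84)
L(W) = W*(-1 + W)
K = -84
√(L(s) + √(-147 + K)) = √(-9*(-1 - 9) + √(-147 - 84)) = √(-9*(-10) + √(-231)) = √(90 + I*√231)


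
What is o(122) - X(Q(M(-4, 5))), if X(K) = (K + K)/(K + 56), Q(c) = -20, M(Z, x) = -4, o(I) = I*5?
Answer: 5500/9 ≈ 611.11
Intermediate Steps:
o(I) = 5*I
X(K) = 2*K/(56 + K) (X(K) = (2*K)/(56 + K) = 2*K/(56 + K))
o(122) - X(Q(M(-4, 5))) = 5*122 - 2*(-20)/(56 - 20) = 610 - 2*(-20)/36 = 610 - 1*(-10/9) = 610 + 10/9 = 5500/9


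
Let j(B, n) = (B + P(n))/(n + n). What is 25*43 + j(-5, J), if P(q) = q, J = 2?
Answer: 4297/4 ≈ 1074.3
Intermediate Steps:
j(B, n) = (B + n)/(2*n) (j(B, n) = (B + n)/(n + n) = (B + n)/((2*n)) = (B + n)*(1/(2*n)) = (B + n)/(2*n))
25*43 + j(-5, J) = 25*43 + (½)*(-5 + 2)/2 = 1075 + (½)*(½)*(-3) = 1075 - ¾ = 4297/4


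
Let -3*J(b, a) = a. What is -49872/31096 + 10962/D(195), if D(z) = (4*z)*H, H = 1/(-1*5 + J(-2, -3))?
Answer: -1123716/19435 ≈ -57.819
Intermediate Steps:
J(b, a) = -a/3
H = -¼ (H = 1/(-1*5 - ⅓*(-3)) = 1/(-5 + 1) = 1/(-4) = -¼ ≈ -0.25000)
D(z) = -z (D(z) = (4*z)*(-¼) = -z)
-49872/31096 + 10962/D(195) = -49872/31096 + 10962/((-1*195)) = -49872*1/31096 + 10962/(-195) = -6234/3887 + 10962*(-1/195) = -6234/3887 - 3654/65 = -1123716/19435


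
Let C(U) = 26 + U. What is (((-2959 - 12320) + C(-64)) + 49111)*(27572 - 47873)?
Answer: -686051994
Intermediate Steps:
(((-2959 - 12320) + C(-64)) + 49111)*(27572 - 47873) = (((-2959 - 12320) + (26 - 64)) + 49111)*(27572 - 47873) = ((-15279 - 38) + 49111)*(-20301) = (-15317 + 49111)*(-20301) = 33794*(-20301) = -686051994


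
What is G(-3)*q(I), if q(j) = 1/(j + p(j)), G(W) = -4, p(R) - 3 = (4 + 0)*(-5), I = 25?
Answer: -½ ≈ -0.50000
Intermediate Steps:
p(R) = -17 (p(R) = 3 + (4 + 0)*(-5) = 3 + 4*(-5) = 3 - 20 = -17)
q(j) = 1/(-17 + j) (q(j) = 1/(j - 17) = 1/(-17 + j))
G(-3)*q(I) = -4/(-17 + 25) = -4/8 = -4*⅛ = -½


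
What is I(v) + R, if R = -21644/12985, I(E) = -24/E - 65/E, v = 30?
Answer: -51571/11130 ≈ -4.6335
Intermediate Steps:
I(E) = -89/E
R = -3092/1855 (R = -21644*1/12985 = -3092/1855 ≈ -1.6668)
I(v) + R = -89/30 - 3092/1855 = -51571/11130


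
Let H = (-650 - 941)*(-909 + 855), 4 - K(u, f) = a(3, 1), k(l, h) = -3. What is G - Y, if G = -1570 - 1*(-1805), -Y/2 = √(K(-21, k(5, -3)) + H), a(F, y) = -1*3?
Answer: 235 + 2*√85921 ≈ 821.25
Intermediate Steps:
a(F, y) = -3
K(u, f) = 7 (K(u, f) = 4 - 1*(-3) = 4 + 3 = 7)
H = 85914 (H = -1591*(-54) = 85914)
Y = -2*√85921 (Y = -2*√(7 + 85914) = -2*√85921 ≈ -586.25)
G = 235 (G = -1570 + 1805 = 235)
G - Y = 235 - (-2)*√85921 = 235 + 2*√85921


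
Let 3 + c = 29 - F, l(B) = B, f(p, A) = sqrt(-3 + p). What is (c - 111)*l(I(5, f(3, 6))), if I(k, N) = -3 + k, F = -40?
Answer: -90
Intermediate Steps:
c = 66 (c = -3 + (29 - 1*(-40)) = -3 + (29 + 40) = -3 + 69 = 66)
(c - 111)*l(I(5, f(3, 6))) = (66 - 111)*(-3 + 5) = -45*2 = -90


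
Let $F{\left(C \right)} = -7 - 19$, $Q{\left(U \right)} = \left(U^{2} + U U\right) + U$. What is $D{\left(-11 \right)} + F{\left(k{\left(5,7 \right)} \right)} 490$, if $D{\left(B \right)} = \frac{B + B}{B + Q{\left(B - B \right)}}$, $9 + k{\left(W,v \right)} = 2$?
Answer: $-12738$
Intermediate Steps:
$k{\left(W,v \right)} = -7$ ($k{\left(W,v \right)} = -9 + 2 = -7$)
$Q{\left(U \right)} = U + 2 U^{2}$ ($Q{\left(U \right)} = \left(U^{2} + U^{2}\right) + U = 2 U^{2} + U = U + 2 U^{2}$)
$D{\left(B \right)} = 2$ ($D{\left(B \right)} = \frac{B + B}{B + \left(B - B\right) \left(1 + 2 \left(B - B\right)\right)} = \frac{2 B}{B + 0 \left(1 + 2 \cdot 0\right)} = \frac{2 B}{B + 0 \left(1 + 0\right)} = \frac{2 B}{B + 0 \cdot 1} = \frac{2 B}{B + 0} = \frac{2 B}{B} = 2$)
$F{\left(C \right)} = -26$
$D{\left(-11 \right)} + F{\left(k{\left(5,7 \right)} \right)} 490 = 2 - 12740 = -12738$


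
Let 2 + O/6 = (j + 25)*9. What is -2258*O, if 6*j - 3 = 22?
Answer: -3529254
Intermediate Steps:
j = 25/6 (j = ½ + (⅙)*22 = ½ + 11/3 = 25/6 ≈ 4.1667)
O = 1563 (O = -12 + 6*((25/6 + 25)*9) = -12 + 6*((175/6)*9) = -12 + 6*(525/2) = -12 + 1575 = 1563)
-2258*O = -2258*1563 = -3529254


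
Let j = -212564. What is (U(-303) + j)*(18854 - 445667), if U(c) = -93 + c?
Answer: 90894096480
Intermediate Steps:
(U(-303) + j)*(18854 - 445667) = ((-93 - 303) - 212564)*(18854 - 445667) = (-396 - 212564)*(-426813) = -212960*(-426813) = 90894096480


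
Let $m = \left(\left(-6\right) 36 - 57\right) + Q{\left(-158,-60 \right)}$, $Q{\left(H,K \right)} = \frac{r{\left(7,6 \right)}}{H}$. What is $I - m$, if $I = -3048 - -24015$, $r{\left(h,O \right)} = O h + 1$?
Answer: $\frac{3355963}{158} \approx 21240.0$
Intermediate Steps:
$r{\left(h,O \right)} = 1 + O h$
$Q{\left(H,K \right)} = \frac{43}{H}$ ($Q{\left(H,K \right)} = \frac{1 + 6 \cdot 7}{H} = \frac{1 + 42}{H} = \frac{43}{H}$)
$I = 20967$ ($I = -3048 + 24015 = 20967$)
$m = - \frac{43177}{158}$ ($m = \left(\left(-6\right) 36 - 57\right) + \frac{43}{-158} = \left(-216 - 57\right) + 43 \left(- \frac{1}{158}\right) = -273 - \frac{43}{158} = - \frac{43177}{158} \approx -273.27$)
$I - m = 20967 - - \frac{43177}{158} = 20967 + \frac{43177}{158} = \frac{3355963}{158}$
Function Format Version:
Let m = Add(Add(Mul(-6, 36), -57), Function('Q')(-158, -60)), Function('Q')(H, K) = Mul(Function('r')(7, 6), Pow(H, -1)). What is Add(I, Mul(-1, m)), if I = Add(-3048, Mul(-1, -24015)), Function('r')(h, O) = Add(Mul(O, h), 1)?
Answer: Rational(3355963, 158) ≈ 21240.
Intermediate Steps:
Function('r')(h, O) = Add(1, Mul(O, h))
Function('Q')(H, K) = Mul(43, Pow(H, -1)) (Function('Q')(H, K) = Mul(Add(1, Mul(6, 7)), Pow(H, -1)) = Mul(Add(1, 42), Pow(H, -1)) = Mul(43, Pow(H, -1)))
I = 20967 (I = Add(-3048, 24015) = 20967)
m = Rational(-43177, 158) (m = Add(Add(Mul(-6, 36), -57), Mul(43, Pow(-158, -1))) = Add(Add(-216, -57), Mul(43, Rational(-1, 158))) = Add(-273, Rational(-43, 158)) = Rational(-43177, 158) ≈ -273.27)
Add(I, Mul(-1, m)) = Add(20967, Mul(-1, Rational(-43177, 158))) = Add(20967, Rational(43177, 158)) = Rational(3355963, 158)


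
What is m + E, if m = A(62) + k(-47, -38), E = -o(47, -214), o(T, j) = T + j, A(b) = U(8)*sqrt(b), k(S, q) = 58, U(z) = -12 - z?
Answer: 225 - 20*sqrt(62) ≈ 67.520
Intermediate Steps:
A(b) = -20*sqrt(b) (A(b) = (-12 - 1*8)*sqrt(b) = (-12 - 8)*sqrt(b) = -20*sqrt(b))
E = 167 (E = -(47 - 214) = -1*(-167) = 167)
m = 58 - 20*sqrt(62) (m = -20*sqrt(62) + 58 = 58 - 20*sqrt(62) ≈ -99.480)
m + E = (58 - 20*sqrt(62)) + 167 = 225 - 20*sqrt(62)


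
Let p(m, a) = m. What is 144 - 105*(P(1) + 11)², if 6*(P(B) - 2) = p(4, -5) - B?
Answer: -75969/4 ≈ -18992.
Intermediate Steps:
P(B) = 8/3 - B/6 (P(B) = 2 + (4 - B)/6 = 2 + (⅔ - B/6) = 8/3 - B/6)
144 - 105*(P(1) + 11)² = 144 - 105*((8/3 - ⅙*1) + 11)² = 144 - 105*((8/3 - ⅙) + 11)² = 144 - 105*(5/2 + 11)² = 144 - 105*(27/2)² = 144 - 105*729/4 = 144 - 76545/4 = -75969/4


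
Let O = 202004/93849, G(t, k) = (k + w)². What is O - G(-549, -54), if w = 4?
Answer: -234420496/93849 ≈ -2497.8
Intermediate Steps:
G(t, k) = (4 + k)² (G(t, k) = (k + 4)² = (4 + k)²)
O = 202004/93849 (O = 202004*(1/93849) = 202004/93849 ≈ 2.1524)
O - G(-549, -54) = 202004/93849 - (4 - 54)² = 202004/93849 - 1*(-50)² = 202004/93849 - 1*2500 = 202004/93849 - 2500 = -234420496/93849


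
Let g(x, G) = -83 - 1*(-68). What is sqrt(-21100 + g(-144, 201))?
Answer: I*sqrt(21115) ≈ 145.31*I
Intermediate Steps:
g(x, G) = -15 (g(x, G) = -83 + 68 = -15)
sqrt(-21100 + g(-144, 201)) = sqrt(-21100 - 15) = sqrt(-21115) = I*sqrt(21115)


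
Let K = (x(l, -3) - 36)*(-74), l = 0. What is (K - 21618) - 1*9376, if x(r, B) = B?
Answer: -28108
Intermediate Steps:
K = 2886 (K = (-3 - 36)*(-74) = -39*(-74) = 2886)
(K - 21618) - 1*9376 = (2886 - 21618) - 1*9376 = -18732 - 9376 = -28108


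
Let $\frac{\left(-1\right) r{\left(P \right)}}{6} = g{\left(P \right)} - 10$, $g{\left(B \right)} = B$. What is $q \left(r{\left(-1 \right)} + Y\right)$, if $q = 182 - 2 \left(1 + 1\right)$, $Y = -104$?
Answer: $-6764$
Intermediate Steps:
$r{\left(P \right)} = 60 - 6 P$ ($r{\left(P \right)} = - 6 \left(P - 10\right) = - 6 \left(-10 + P\right) = 60 - 6 P$)
$q = 178$ ($q = 182 - 4 = 178$)
$q \left(r{\left(-1 \right)} + Y\right) = 178 \left(\left(60 - -6\right) - 104\right) = 178 \left(\left(60 + 6\right) - 104\right) = 178 \left(66 - 104\right) = 178 \left(-38\right) = -6764$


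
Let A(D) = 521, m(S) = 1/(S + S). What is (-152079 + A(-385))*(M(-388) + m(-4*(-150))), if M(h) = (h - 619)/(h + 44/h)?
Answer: -2961757727071/7529400 ≈ -3.9336e+5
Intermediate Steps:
m(S) = 1/(2*S)
M(h) = (-619 + h)/(h + 44/h)
(-152079 + A(-385))*(M(-388) + m(-4*(-150))) = (-152079 + 521)*(-388*(-619 - 388)/(44 + (-388)**2) + 1/(2*((-4*(-150))))) = -151558*(-388*(-1007)/(44 + 150544) + (1/2)/600) = -151558*(-388*(-1007)/150588 + (1/2)*(1/600)) = -151558*(-388*1/150588*(-1007) + 1/1200) = -151558*(97679/37647 + 1/1200) = -151558*39084149/15058800 = -2961757727071/7529400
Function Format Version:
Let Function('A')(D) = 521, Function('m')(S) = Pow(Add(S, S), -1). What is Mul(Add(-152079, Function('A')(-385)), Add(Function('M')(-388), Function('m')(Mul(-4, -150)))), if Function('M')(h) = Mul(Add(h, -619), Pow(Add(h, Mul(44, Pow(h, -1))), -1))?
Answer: Rational(-2961757727071, 7529400) ≈ -3.9336e+5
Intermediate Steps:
Function('m')(S) = Mul(Rational(1, 2), Pow(S, -1)) (Function('m')(S) = Pow(Mul(2, S), -1) = Mul(Rational(1, 2), Pow(S, -1)))
Function('M')(h) = Mul(Pow(Add(h, Mul(44, Pow(h, -1))), -1), Add(-619, h)) (Function('M')(h) = Mul(Add(-619, h), Pow(Add(h, Mul(44, Pow(h, -1))), -1)) = Mul(Pow(Add(h, Mul(44, Pow(h, -1))), -1), Add(-619, h)))
Mul(Add(-152079, Function('A')(-385)), Add(Function('M')(-388), Function('m')(Mul(-4, -150)))) = Mul(Add(-152079, 521), Add(Mul(-388, Pow(Add(44, Pow(-388, 2)), -1), Add(-619, -388)), Mul(Rational(1, 2), Pow(Mul(-4, -150), -1)))) = Mul(-151558, Add(Mul(-388, Pow(Add(44, 150544), -1), -1007), Mul(Rational(1, 2), Pow(600, -1)))) = Mul(-151558, Add(Mul(-388, Pow(150588, -1), -1007), Mul(Rational(1, 2), Rational(1, 600)))) = Mul(-151558, Add(Mul(-388, Rational(1, 150588), -1007), Rational(1, 1200))) = Mul(-151558, Add(Rational(97679, 37647), Rational(1, 1200))) = Mul(-151558, Rational(39084149, 15058800)) = Rational(-2961757727071, 7529400)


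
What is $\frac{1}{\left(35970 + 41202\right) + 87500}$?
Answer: $\frac{1}{164672} \approx 6.0727 \cdot 10^{-6}$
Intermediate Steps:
$\frac{1}{\left(35970 + 41202\right) + 87500} = \frac{1}{77172 + 87500} = \frac{1}{164672}$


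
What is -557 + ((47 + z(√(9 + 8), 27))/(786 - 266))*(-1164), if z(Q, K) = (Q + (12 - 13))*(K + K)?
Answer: -70373/130 - 7857*√17/65 ≈ -1039.7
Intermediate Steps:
z(Q, K) = 2*K*(-1 + Q) (z(Q, K) = (Q - 1)*(2*K) = (-1 + Q)*(2*K) = 2*K*(-1 + Q))
-557 + ((47 + z(√(9 + 8), 27))/(786 - 266))*(-1164) = -557 + ((47 + 2*27*(-1 + √(9 + 8)))/(786 - 266))*(-1164) = -557 + ((47 + 2*27*(-1 + √17))/520)*(-1164) = -557 + ((47 + (-54 + 54*√17))*(1/520))*(-1164) = -557 + ((-7 + 54*√17)*(1/520))*(-1164) = -557 + (-7/520 + 27*√17/260)*(-1164) = -557 + (2037/130 - 7857*√17/65) = -70373/130 - 7857*√17/65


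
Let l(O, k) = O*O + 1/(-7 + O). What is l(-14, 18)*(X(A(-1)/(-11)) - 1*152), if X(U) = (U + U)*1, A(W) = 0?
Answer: -625480/21 ≈ -29785.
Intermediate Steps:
X(U) = 2*U (X(U) = (2*U)*1 = 2*U)
l(O, k) = O² + 1/(-7 + O)
l(-14, 18)*(X(A(-1)/(-11)) - 1*152) = ((1 + (-14)³ - 7*(-14)²)/(-7 - 14))*(2*(0/(-11)) - 1*152) = ((1 - 2744 - 7*196)/(-21))*(2*(0*(-1/11)) - 152) = (-(1 - 2744 - 1372)/21)*(2*0 - 152) = (-1/21*(-4115))*(0 - 152) = (4115/21)*(-152) = -625480/21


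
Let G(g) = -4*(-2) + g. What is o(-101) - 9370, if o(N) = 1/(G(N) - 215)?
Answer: -2885961/308 ≈ -9370.0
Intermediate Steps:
G(g) = 8 + g
o(N) = 1/(-207 + N) (o(N) = 1/((8 + N) - 215) = 1/(-207 + N))
o(-101) - 9370 = 1/(-207 - 101) - 9370 = 1/(-308) - 9370 = -1/308 - 9370 = -2885961/308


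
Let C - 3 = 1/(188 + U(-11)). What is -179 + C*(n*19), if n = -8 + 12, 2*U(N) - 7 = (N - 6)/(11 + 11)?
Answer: 415385/8409 ≈ 49.398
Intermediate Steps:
U(N) = 37/11 + N/44 (U(N) = 7/2 + ((N - 6)/(11 + 11))/2 = 7/2 + ((-6 + N)/22)/2 = 7/2 + ((-6 + N)*(1/22))/2 = 7/2 + (-3/11 + N/22)/2 = 7/2 + (-3/22 + N/44) = 37/11 + N/44)
n = 4
C = 25271/8409 (C = 3 + 1/(188 + (37/11 + (1/44)*(-11))) = 3 + 1/(188 + (37/11 - ¼)) = 3 + 1/(188 + 137/44) = 3 + 1/(8409/44) = 3 + 44/8409 = 25271/8409 ≈ 3.0052)
-179 + C*(n*19) = -179 + 25271*(4*19)/8409 = -179 + (25271/8409)*76 = -179 + 1920596/8409 = 415385/8409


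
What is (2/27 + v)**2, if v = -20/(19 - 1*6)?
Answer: 264196/123201 ≈ 2.1444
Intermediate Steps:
v = -20/13 (v = -20/(19 - 6) = -20/13 ≈ -1.5385)
(2/27 + v)**2 = (2/27 - 20/13)**2 = (-514/351)**2 = 264196/123201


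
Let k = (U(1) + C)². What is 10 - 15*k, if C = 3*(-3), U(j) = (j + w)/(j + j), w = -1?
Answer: -1205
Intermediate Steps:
U(j) = (-1 + j)/(2*j) (U(j) = (j - 1)/(j + j) = (-1 + j)/((2*j)) = (-1 + j)*(1/(2*j)) = (-1 + j)/(2*j))
C = -9
k = 81 (k = ((½)*(-1 + 1)/1 - 9)² = ((½)*1*0 - 9)² = (0 - 9)² = (-9)² = 81)
10 - 15*k = 10 - 15*81 = 10 - 1215 = -1205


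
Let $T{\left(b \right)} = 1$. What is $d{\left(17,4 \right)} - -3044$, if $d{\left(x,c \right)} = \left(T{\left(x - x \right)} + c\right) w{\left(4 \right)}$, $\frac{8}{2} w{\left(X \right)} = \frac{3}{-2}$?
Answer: $\frac{24337}{8} \approx 3042.1$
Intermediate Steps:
$w{\left(X \right)} = - \frac{3}{8}$ ($w{\left(X \right)} = \frac{3 \frac{1}{-2}}{4} = \frac{3 \left(- \frac{1}{2}\right)}{4} = \frac{1}{4} \left(- \frac{3}{2}\right) = - \frac{3}{8}$)
$d{\left(x,c \right)} = - \frac{3}{8} - \frac{3 c}{8}$ ($d{\left(x,c \right)} = \left(1 + c\right) \left(- \frac{3}{8}\right) = - \frac{3}{8} - \frac{3 c}{8}$)
$d{\left(17,4 \right)} - -3044 = \left(- \frac{3}{8} - \frac{3}{2}\right) - -3044 = \left(- \frac{3}{8} - \frac{3}{2}\right) + 3044 = - \frac{15}{8} + 3044 = \frac{24337}{8}$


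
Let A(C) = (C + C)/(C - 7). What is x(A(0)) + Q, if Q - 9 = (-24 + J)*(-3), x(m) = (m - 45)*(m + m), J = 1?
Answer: 78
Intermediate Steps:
A(C) = 2*C/(-7 + C) (A(C) = (2*C)/(-7 + C) = 2*C/(-7 + C))
x(m) = 2*m*(-45 + m) (x(m) = (-45 + m)*(2*m) = 2*m*(-45 + m))
Q = 78 (Q = 9 + (-24 + 1)*(-3) = 9 - 23*(-3) = 9 + 69 = 78)
x(A(0)) + Q = 2*(2*0/(-7 + 0))*(-45 + 2*0/(-7 + 0)) + 78 = 2*(2*0/(-7))*(-45 + 2*0/(-7)) + 78 = 2*(2*0*(-1/7))*(-45 + 2*0*(-1/7)) + 78 = 2*0*(-45 + 0) + 78 = 2*0*(-45) + 78 = 0 + 78 = 78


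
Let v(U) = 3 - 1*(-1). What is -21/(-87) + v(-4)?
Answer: 123/29 ≈ 4.2414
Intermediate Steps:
v(U) = 4 (v(U) = 3 + 1 = 4)
-21/(-87) + v(-4) = -21/(-87) + 4 = -21*(-1/87) + 4 = 7/29 + 4 = 123/29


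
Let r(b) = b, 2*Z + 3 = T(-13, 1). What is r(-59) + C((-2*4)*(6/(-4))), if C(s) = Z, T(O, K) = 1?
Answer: -60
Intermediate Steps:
Z = -1 (Z = -3/2 + (½)*1 = -3/2 + ½ = -1)
C(s) = -1
r(-59) + C((-2*4)*(6/(-4))) = -59 - 1 = -60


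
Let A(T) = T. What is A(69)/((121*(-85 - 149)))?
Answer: -23/9438 ≈ -0.0024370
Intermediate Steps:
A(69)/((121*(-85 - 149))) = 69/((121*(-85 - 149))) = 69/((121*(-234))) = 69/(-28314) = 69*(-1/28314) = -23/9438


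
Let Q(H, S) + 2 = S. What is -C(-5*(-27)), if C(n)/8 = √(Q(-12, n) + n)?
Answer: -16*√67 ≈ -130.97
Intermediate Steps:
Q(H, S) = -2 + S
C(n) = 8*√(-2 + 2*n) (C(n) = 8*√((-2 + n) + n) = 8*√(-2 + 2*n))
-C(-5*(-27)) = -8*√(-2 + 2*(-5*(-27))) = -8*√(-2 + 2*135) = -8*√(-2 + 270) = -8*√268 = -8*2*√67 = -16*√67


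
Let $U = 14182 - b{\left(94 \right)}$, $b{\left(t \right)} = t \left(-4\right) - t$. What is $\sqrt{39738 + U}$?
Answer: $7 \sqrt{1110} \approx 233.22$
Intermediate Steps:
$b{\left(t \right)} = - 5 t$ ($b{\left(t \right)} = - 4 t - t = - 5 t$)
$U = 14652$ ($U = 14182 - \left(-5\right) 94 = 14182 - -470 = 14182 + 470 = 14652$)
$\sqrt{39738 + U} = \sqrt{39738 + 14652} = \sqrt{54390} = 7 \sqrt{1110}$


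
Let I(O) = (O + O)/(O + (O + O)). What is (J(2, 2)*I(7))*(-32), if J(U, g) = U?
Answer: -128/3 ≈ -42.667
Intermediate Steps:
I(O) = ⅔ (I(O) = (2*O)/(O + 2*O) = (2*O)/((3*O)) = (2*O)*(1/(3*O)) = ⅔)
(J(2, 2)*I(7))*(-32) = (2*(⅔))*(-32) = (4/3)*(-32) = -128/3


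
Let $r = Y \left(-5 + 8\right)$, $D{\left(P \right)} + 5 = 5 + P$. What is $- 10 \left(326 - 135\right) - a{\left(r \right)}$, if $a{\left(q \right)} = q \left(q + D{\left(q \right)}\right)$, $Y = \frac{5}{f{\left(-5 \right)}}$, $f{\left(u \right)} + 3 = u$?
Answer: $- \frac{61345}{32} \approx -1917.0$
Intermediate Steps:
$f{\left(u \right)} = -3 + u$
$Y = - \frac{5}{8}$ ($Y = \frac{5}{-3 - 5} = \frac{5}{-8} = 5 \left(- \frac{1}{8}\right) = - \frac{5}{8} \approx -0.625$)
$D{\left(P \right)} = P$ ($D{\left(P \right)} = -5 + \left(5 + P\right) = P$)
$r = - \frac{15}{8}$ ($r = - \frac{5 \left(-5 + 8\right)}{8} = \left(- \frac{5}{8}\right) 3 = - \frac{15}{8} \approx -1.875$)
$a{\left(q \right)} = 2 q^{2}$ ($a{\left(q \right)} = q \left(q + q\right) = q 2 q = 2 q^{2}$)
$- 10 \left(326 - 135\right) - a{\left(r \right)} = - 10 \left(326 - 135\right) - 2 \left(- \frac{15}{8}\right)^{2} = - 10 \left(326 - 135\right) - 2 \cdot \frac{225}{64} = \left(-10\right) 191 - \frac{225}{32} = -1910 - \frac{225}{32} = - \frac{61345}{32}$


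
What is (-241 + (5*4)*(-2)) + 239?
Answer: -42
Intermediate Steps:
(-241 + (5*4)*(-2)) + 239 = (-241 + 20*(-2)) + 239 = (-241 - 40) + 239 = -281 + 239 = -42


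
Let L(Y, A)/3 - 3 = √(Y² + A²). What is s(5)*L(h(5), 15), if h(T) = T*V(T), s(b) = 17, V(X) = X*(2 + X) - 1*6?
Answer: 153 + 1275*√34 ≈ 7587.5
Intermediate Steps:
V(X) = -6 + X*(2 + X) (V(X) = X*(2 + X) - 6 = -6 + X*(2 + X))
h(T) = T*(-6 + T² + 2*T)
L(Y, A) = 9 + 3*√(A² + Y²) (L(Y, A) = 9 + 3*√(Y² + A²) = 9 + 3*√(A² + Y²))
s(5)*L(h(5), 15) = 17*(9 + 3*√(15² + (5*(-6 + 5² + 2*5))²)) = 17*(9 + 3*√(225 + (5*(-6 + 25 + 10))²)) = 17*(9 + 3*√(225 + (5*29)²)) = 17*(9 + 3*√(225 + 145²)) = 17*(9 + 3*√(225 + 21025)) = 17*(9 + 3*√21250) = 17*(9 + 3*(25*√34)) = 17*(9 + 75*√34) = 153 + 1275*√34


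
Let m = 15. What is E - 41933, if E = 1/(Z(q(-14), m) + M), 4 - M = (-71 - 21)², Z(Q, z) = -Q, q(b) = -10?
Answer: -354333851/8450 ≈ -41933.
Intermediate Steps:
M = -8460 (M = 4 - (-71 - 21)² = 4 - 1*(-92)² = 4 - 1*8464 = 4 - 8464 = -8460)
E = -1/8450 (E = 1/(-1*(-10) - 8460) = 1/(10 - 8460) = 1/(-8450) = -1/8450 ≈ -0.00011834)
E - 41933 = -1/8450 - 41933 = -354333851/8450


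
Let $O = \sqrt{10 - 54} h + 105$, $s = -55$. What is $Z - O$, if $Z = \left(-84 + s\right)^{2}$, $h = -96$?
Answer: $19216 + 192 i \sqrt{11} \approx 19216.0 + 636.79 i$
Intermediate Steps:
$Z = 19321$ ($Z = \left(-84 - 55\right)^{2} = \left(-139\right)^{2} = 19321$)
$O = 105 - 192 i \sqrt{11}$ ($O = \sqrt{10 - 54} \left(-96\right) + 105 = \sqrt{-44} \left(-96\right) + 105 = 2 i \sqrt{11} \left(-96\right) + 105 = - 192 i \sqrt{11} + 105 = 105 - 192 i \sqrt{11} \approx 105.0 - 636.79 i$)
$Z - O = 19321 - \left(105 - 192 i \sqrt{11}\right) = 19216 + 192 i \sqrt{11}$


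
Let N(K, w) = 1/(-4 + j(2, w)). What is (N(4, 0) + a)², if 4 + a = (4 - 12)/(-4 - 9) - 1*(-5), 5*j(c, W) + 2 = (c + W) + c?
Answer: 97969/54756 ≈ 1.7892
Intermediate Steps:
j(c, W) = -⅖ + W/5 + 2*c/5 (j(c, W) = -⅖ + ((c + W) + c)/5 = -⅖ + ((W + c) + c)/5 = -⅖ + (W + 2*c)/5 = -⅖ + (W/5 + 2*c/5) = -⅖ + W/5 + 2*c/5)
a = 21/13 (a = -4 + ((4 - 12)/(-4 - 9) - 1*(-5)) = -4 + (-8/(-13) + 5) = -4 + (-8*(-1/13) + 5) = -4 + (8/13 + 5) = -4 + 73/13 = 21/13 ≈ 1.6154)
N(K, w) = 1/(-18/5 + w/5) (N(K, w) = 1/(-4 + (-⅖ + w/5 + (⅖)*2)) = 1/(-4 + (-⅖ + w/5 + ⅘)) = 1/(-4 + (⅖ + w/5)) = 1/(-18/5 + w/5))
(N(4, 0) + a)² = (5/(-18 + 0) + 21/13)² = (5/(-18) + 21/13)² = (5*(-1/18) + 21/13)² = (-5/18 + 21/13)² = (313/234)² = 97969/54756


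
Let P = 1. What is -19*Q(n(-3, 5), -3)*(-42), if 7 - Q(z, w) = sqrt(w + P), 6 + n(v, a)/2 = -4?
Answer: 5586 - 798*I*sqrt(2) ≈ 5586.0 - 1128.5*I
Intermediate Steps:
n(v, a) = -20 (n(v, a) = -12 + 2*(-4) = -12 - 8 = -20)
Q(z, w) = 7 - sqrt(1 + w) (Q(z, w) = 7 - sqrt(w + 1) = 7 - sqrt(1 + w))
-19*Q(n(-3, 5), -3)*(-42) = -19*(7 - sqrt(1 - 3))*(-42) = -19*(7 - sqrt(-2))*(-42) = -19*(7 - I*sqrt(2))*(-42) = (-133 + 19*I*sqrt(2))*(-42) = 5586 - 798*I*sqrt(2)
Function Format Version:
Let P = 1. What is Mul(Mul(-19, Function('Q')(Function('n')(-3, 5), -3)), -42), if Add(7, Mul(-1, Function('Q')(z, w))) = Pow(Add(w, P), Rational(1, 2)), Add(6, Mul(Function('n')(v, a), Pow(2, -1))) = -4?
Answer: Add(5586, Mul(-798, I, Pow(2, Rational(1, 2)))) ≈ Add(5586.0, Mul(-1128.5, I))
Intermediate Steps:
Function('n')(v, a) = -20 (Function('n')(v, a) = Add(-12, Mul(2, -4)) = Add(-12, -8) = -20)
Function('Q')(z, w) = Add(7, Mul(-1, Pow(Add(1, w), Rational(1, 2)))) (Function('Q')(z, w) = Add(7, Mul(-1, Pow(Add(w, 1), Rational(1, 2)))) = Add(7, Mul(-1, Pow(Add(1, w), Rational(1, 2)))))
Mul(Mul(-19, Function('Q')(Function('n')(-3, 5), -3)), -42) = Mul(Mul(-19, Add(7, Mul(-1, Pow(Add(1, -3), Rational(1, 2))))), -42) = Mul(Mul(-19, Add(7, Mul(-1, Pow(-2, Rational(1, 2))))), -42) = Mul(Mul(-19, Add(7, Mul(-1, Mul(I, Pow(2, Rational(1, 2)))))), -42) = Mul(Mul(-19, Add(7, Mul(-1, I, Pow(2, Rational(1, 2))))), -42) = Mul(Add(-133, Mul(19, I, Pow(2, Rational(1, 2)))), -42) = Add(5586, Mul(-798, I, Pow(2, Rational(1, 2))))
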